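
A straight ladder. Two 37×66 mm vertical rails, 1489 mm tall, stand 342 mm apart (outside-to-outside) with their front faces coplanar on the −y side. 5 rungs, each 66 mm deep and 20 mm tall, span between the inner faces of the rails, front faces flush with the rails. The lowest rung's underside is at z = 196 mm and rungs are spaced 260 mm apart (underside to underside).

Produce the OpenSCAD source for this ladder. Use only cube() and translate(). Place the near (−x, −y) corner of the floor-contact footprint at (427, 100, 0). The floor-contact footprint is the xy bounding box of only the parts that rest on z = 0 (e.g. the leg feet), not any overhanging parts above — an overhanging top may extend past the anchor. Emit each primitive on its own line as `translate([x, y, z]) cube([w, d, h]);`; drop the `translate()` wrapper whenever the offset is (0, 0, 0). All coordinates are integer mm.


// rung span = 342 - 2*37 = 268
// rung[k] z = 196 + k*260
translate([427, 100, 0]) cube([37, 66, 1489]);
translate([732, 100, 0]) cube([37, 66, 1489]);
translate([464, 100, 196]) cube([268, 66, 20]);
translate([464, 100, 456]) cube([268, 66, 20]);
translate([464, 100, 716]) cube([268, 66, 20]);
translate([464, 100, 976]) cube([268, 66, 20]);
translate([464, 100, 1236]) cube([268, 66, 20]);


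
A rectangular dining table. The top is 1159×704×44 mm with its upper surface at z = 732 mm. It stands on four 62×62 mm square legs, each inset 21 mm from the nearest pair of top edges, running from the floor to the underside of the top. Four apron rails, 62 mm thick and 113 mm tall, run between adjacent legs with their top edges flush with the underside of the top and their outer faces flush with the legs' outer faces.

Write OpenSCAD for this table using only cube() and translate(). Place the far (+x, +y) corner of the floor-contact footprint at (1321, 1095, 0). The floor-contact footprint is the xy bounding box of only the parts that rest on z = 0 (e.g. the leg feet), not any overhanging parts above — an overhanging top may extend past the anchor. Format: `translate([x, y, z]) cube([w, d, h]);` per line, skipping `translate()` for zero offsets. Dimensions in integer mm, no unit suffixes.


translate([183, 412, 688]) cube([1159, 704, 44]);
translate([204, 433, 0]) cube([62, 62, 688]);
translate([1259, 433, 0]) cube([62, 62, 688]);
translate([204, 1033, 0]) cube([62, 62, 688]);
translate([1259, 1033, 0]) cube([62, 62, 688]);
translate([266, 433, 575]) cube([993, 62, 113]);
translate([266, 1033, 575]) cube([993, 62, 113]);
translate([204, 495, 575]) cube([62, 538, 113]);
translate([1259, 495, 575]) cube([62, 538, 113]);


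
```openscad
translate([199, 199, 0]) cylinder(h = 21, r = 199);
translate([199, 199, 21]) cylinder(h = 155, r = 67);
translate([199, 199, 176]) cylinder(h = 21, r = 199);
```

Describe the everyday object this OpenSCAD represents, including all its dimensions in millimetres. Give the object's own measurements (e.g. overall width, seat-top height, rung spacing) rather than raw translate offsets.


A spool: two coaxial disc flanges of radius 199 mm and thickness 21 mm, joined by a core cylinder of radius 67 mm and height 155 mm. The lower flange rests on z = 0 and the three cylinders share a vertical axis.


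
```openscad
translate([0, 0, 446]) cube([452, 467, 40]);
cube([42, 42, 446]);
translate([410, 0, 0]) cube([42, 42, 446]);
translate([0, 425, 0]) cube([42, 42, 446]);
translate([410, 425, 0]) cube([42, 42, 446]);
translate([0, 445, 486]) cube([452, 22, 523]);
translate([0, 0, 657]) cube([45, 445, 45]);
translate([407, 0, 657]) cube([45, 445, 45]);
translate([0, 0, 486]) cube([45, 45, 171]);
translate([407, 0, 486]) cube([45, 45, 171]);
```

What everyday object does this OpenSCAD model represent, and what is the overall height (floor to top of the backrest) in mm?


A chair. The overall height is 1009 mm.

A slab on four corner posts with a tall panel at the back — a chair. The seat slab sits at z = 446 with thickness 40, and the 523 mm backrest starts at the seat top, so the overall height is 446 + 40 + 523 = 1009 mm.


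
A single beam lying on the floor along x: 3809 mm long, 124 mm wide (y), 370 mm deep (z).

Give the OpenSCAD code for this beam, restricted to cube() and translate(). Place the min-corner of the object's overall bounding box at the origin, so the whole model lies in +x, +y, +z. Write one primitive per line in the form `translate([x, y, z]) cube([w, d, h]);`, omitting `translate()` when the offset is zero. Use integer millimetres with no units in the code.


cube([3809, 124, 370]);


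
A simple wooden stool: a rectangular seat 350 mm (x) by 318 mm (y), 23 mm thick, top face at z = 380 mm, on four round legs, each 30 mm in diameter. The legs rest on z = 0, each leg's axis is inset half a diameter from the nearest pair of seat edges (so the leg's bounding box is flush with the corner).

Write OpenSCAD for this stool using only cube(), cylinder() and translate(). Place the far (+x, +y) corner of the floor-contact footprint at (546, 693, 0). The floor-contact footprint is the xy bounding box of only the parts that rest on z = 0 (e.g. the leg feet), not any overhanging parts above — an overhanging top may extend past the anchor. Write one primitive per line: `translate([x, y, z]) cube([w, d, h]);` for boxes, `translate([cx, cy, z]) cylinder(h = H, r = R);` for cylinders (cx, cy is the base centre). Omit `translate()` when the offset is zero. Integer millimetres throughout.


translate([196, 375, 357]) cube([350, 318, 23]);
translate([211, 390, 0]) cylinder(h = 357, r = 15);
translate([531, 390, 0]) cylinder(h = 357, r = 15);
translate([211, 678, 0]) cylinder(h = 357, r = 15);
translate([531, 678, 0]) cylinder(h = 357, r = 15);


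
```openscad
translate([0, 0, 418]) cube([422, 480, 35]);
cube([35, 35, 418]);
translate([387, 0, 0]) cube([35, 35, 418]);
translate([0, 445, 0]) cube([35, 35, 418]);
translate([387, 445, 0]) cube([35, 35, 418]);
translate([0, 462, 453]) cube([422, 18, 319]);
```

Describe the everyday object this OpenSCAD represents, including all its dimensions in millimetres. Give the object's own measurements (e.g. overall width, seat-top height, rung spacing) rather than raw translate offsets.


A chair. The seat is a 422×480×35 mm slab with its top at z = 453 mm, on four 35×35 mm corner legs (flush with the seat edges, standing on z = 0). A flat backrest 18 mm thick, 319 mm tall, spans the full seat width and rises from the seat top along its +y edge, rear face flush with the rear of the seat.


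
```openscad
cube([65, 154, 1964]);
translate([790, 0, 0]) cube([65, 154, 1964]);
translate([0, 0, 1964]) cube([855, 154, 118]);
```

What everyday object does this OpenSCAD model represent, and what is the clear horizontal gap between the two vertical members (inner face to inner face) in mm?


A door frame. The clear opening width is 725 mm.

Two 1964 mm tall posts with a header on top — a door frame. The left jamb is 65 mm wide at x = 0; the right jamb starts at x = 790. The clear opening is 790 − 65 = 725 mm.


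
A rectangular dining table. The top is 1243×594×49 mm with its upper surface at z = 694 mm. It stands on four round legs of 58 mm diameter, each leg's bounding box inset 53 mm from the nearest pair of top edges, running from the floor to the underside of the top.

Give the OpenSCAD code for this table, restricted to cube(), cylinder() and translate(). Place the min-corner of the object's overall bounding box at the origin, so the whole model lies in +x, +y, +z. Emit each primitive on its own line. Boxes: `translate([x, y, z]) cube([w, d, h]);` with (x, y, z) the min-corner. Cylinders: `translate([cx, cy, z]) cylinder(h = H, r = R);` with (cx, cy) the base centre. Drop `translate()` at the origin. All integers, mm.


translate([0, 0, 645]) cube([1243, 594, 49]);
translate([82, 82, 0]) cylinder(h = 645, r = 29);
translate([1161, 82, 0]) cylinder(h = 645, r = 29);
translate([82, 512, 0]) cylinder(h = 645, r = 29);
translate([1161, 512, 0]) cylinder(h = 645, r = 29);


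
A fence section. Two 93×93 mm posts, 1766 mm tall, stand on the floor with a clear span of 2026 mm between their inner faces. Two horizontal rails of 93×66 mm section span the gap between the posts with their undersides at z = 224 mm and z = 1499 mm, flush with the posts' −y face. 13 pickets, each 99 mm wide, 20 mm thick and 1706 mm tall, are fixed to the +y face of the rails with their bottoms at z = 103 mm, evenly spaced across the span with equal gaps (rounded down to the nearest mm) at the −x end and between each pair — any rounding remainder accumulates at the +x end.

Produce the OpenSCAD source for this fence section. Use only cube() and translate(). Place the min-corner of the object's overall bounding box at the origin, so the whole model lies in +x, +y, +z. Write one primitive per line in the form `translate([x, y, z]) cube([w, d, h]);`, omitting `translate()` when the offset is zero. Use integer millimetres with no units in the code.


cube([93, 93, 1766]);
translate([2119, 0, 0]) cube([93, 93, 1766]);
translate([93, 0, 224]) cube([2026, 93, 66]);
translate([93, 0, 1499]) cube([2026, 93, 66]);
translate([145, 93, 103]) cube([99, 20, 1706]);
translate([296, 93, 103]) cube([99, 20, 1706]);
translate([447, 93, 103]) cube([99, 20, 1706]);
translate([598, 93, 103]) cube([99, 20, 1706]);
translate([749, 93, 103]) cube([99, 20, 1706]);
translate([900, 93, 103]) cube([99, 20, 1706]);
translate([1051, 93, 103]) cube([99, 20, 1706]);
translate([1202, 93, 103]) cube([99, 20, 1706]);
translate([1353, 93, 103]) cube([99, 20, 1706]);
translate([1504, 93, 103]) cube([99, 20, 1706]);
translate([1655, 93, 103]) cube([99, 20, 1706]);
translate([1806, 93, 103]) cube([99, 20, 1706]);
translate([1957, 93, 103]) cube([99, 20, 1706]);


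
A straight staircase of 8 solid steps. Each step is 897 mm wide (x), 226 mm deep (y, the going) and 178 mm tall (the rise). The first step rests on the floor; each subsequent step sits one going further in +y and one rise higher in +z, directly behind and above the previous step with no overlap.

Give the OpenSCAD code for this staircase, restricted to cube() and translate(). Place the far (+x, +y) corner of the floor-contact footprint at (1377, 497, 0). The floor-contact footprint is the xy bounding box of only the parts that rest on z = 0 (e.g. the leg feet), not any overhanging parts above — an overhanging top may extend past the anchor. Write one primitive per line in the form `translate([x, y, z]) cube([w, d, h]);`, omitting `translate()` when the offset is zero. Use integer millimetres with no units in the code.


translate([480, 271, 0]) cube([897, 226, 178]);
translate([480, 497, 178]) cube([897, 226, 178]);
translate([480, 723, 356]) cube([897, 226, 178]);
translate([480, 949, 534]) cube([897, 226, 178]);
translate([480, 1175, 712]) cube([897, 226, 178]);
translate([480, 1401, 890]) cube([897, 226, 178]);
translate([480, 1627, 1068]) cube([897, 226, 178]);
translate([480, 1853, 1246]) cube([897, 226, 178]);


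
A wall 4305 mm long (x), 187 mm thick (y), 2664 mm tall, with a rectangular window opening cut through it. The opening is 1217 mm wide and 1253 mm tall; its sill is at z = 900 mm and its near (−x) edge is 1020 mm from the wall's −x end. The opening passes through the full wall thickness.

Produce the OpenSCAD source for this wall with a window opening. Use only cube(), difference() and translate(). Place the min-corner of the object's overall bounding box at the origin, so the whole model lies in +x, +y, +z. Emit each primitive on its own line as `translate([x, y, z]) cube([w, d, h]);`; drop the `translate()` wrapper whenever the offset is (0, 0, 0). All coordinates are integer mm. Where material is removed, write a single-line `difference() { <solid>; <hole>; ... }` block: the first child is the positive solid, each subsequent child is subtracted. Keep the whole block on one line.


difference() { cube([4305, 187, 2664]); translate([1020, 0, 900]) cube([1217, 187, 1253]); }


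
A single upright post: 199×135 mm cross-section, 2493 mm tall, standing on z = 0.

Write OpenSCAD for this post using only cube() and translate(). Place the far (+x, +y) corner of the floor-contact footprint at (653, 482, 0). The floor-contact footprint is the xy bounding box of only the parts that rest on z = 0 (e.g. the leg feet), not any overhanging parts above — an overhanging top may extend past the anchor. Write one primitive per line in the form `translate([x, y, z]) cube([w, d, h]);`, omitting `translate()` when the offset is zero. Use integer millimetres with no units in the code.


translate([454, 347, 0]) cube([199, 135, 2493]);


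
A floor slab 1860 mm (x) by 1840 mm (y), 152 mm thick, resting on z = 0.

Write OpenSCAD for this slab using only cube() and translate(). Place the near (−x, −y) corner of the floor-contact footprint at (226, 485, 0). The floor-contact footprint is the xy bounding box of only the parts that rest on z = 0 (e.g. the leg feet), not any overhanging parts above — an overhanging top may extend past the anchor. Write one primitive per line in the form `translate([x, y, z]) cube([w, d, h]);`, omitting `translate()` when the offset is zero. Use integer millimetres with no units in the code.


translate([226, 485, 0]) cube([1860, 1840, 152]);


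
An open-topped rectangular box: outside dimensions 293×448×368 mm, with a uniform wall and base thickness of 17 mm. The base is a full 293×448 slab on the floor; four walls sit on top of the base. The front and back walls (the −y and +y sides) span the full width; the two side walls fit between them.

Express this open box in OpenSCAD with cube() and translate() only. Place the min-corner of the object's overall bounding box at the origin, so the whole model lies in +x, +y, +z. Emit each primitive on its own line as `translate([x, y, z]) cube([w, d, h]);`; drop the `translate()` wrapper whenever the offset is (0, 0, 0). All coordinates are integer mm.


cube([293, 448, 17]);
translate([0, 0, 17]) cube([293, 17, 351]);
translate([0, 431, 17]) cube([293, 17, 351]);
translate([0, 17, 17]) cube([17, 414, 351]);
translate([276, 17, 17]) cube([17, 414, 351]);


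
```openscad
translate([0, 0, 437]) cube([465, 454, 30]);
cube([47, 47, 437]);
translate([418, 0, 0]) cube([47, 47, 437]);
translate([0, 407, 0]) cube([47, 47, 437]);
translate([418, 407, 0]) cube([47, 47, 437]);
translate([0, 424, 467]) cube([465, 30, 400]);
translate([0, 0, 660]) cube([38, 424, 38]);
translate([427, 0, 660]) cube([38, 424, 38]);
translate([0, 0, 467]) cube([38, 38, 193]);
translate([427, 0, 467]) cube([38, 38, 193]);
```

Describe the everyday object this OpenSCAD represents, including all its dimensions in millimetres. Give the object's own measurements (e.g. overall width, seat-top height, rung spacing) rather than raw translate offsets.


A chair. The seat is a 465×454×30 mm slab with its top at z = 467 mm, on four 47×47 mm corner legs (flush with the seat edges, standing on z = 0). A flat backrest 30 mm thick, 400 mm tall, spans the full seat width and rises from the seat top along its +y edge, rear face flush with the rear of the seat. Two armrests of 38×38 mm section run along each side from the seat's front edge to the front of the backrest, top faces 231 mm above the seat top and outer faces flush with the seat's x-edges; a 38×38 mm post under the front of each armrest stands on the seat at the front corner.


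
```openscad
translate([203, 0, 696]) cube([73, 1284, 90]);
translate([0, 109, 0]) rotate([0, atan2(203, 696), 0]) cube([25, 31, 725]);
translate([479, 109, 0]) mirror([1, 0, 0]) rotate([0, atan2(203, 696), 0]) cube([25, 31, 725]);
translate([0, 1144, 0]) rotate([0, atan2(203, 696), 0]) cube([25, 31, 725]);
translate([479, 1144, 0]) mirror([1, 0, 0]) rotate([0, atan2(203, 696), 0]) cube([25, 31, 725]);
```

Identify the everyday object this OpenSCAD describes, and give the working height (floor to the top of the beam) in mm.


A sawhorse. The overall height is 786 mm.

A beam across two mirrored pairs of raked legs — a sawhorse. The beam's underside is at z = 696 (matching the legs' vertical rise in atan2(203, 696)) and the beam is 90 mm tall, so its top is at 696 + 90 = 786 mm. The raked legs top out at the beam's underside, so that is the highest point.


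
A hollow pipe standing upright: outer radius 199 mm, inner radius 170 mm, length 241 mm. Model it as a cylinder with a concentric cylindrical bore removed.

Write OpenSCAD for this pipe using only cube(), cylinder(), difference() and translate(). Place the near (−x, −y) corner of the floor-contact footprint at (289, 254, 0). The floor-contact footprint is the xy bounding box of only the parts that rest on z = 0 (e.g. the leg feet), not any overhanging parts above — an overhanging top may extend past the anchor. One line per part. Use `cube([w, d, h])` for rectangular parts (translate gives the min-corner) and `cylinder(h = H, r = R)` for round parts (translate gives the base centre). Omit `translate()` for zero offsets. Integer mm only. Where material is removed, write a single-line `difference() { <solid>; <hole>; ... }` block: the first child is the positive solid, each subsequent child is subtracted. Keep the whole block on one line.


difference() { translate([488, 453, 0]) cylinder(h = 241, r = 199); translate([488, 453, 0]) cylinder(h = 241, r = 170); }


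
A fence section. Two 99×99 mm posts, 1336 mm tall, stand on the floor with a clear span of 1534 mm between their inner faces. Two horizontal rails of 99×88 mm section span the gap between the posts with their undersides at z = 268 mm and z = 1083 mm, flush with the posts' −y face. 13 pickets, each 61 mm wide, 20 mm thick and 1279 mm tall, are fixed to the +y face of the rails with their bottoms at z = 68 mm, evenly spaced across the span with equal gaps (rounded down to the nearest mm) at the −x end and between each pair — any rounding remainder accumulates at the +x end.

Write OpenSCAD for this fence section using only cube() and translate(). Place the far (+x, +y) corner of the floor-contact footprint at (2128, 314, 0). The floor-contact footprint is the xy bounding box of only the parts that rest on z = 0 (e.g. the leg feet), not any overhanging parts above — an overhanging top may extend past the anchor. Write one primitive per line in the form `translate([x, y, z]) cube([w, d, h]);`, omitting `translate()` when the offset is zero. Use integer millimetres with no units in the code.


translate([396, 215, 0]) cube([99, 99, 1336]);
translate([2029, 215, 0]) cube([99, 99, 1336]);
translate([495, 215, 268]) cube([1534, 99, 88]);
translate([495, 215, 1083]) cube([1534, 99, 88]);
translate([547, 314, 68]) cube([61, 20, 1279]);
translate([660, 314, 68]) cube([61, 20, 1279]);
translate([773, 314, 68]) cube([61, 20, 1279]);
translate([886, 314, 68]) cube([61, 20, 1279]);
translate([999, 314, 68]) cube([61, 20, 1279]);
translate([1112, 314, 68]) cube([61, 20, 1279]);
translate([1225, 314, 68]) cube([61, 20, 1279]);
translate([1338, 314, 68]) cube([61, 20, 1279]);
translate([1451, 314, 68]) cube([61, 20, 1279]);
translate([1564, 314, 68]) cube([61, 20, 1279]);
translate([1677, 314, 68]) cube([61, 20, 1279]);
translate([1790, 314, 68]) cube([61, 20, 1279]);
translate([1903, 314, 68]) cube([61, 20, 1279]);


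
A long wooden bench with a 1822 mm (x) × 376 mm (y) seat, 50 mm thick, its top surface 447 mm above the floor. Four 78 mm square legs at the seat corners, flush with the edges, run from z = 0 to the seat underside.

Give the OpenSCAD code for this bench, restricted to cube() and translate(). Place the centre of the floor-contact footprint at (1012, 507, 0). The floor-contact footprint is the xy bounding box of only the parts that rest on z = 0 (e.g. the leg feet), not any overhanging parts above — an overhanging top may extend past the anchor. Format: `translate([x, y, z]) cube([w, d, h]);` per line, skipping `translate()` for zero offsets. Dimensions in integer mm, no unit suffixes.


// leg_h = 447 − 50 = 397
translate([101, 319, 397]) cube([1822, 376, 50]);
translate([101, 319, 0]) cube([78, 78, 397]);
translate([101, 617, 0]) cube([78, 78, 397]);
translate([1845, 319, 0]) cube([78, 78, 397]);
translate([1845, 617, 0]) cube([78, 78, 397]);


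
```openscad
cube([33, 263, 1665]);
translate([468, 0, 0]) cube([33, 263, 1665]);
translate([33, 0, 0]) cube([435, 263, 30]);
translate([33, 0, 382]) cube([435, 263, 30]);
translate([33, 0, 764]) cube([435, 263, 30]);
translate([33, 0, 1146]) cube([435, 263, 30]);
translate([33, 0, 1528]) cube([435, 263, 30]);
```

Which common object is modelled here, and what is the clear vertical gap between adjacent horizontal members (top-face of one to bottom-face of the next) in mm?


A bookshelf. The clear shelf gap is 352 mm.

Two tall side panels with 5 horizontal boards between them — a bookshelf. The first two shelf undersides are at z = 0 and z = 382; with shelf thickness 30, the clear gap is 382 − 0 − 30 = 352 mm.


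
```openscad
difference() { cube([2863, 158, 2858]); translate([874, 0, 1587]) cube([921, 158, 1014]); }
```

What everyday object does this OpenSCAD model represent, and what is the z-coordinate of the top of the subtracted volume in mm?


A wall with a window opening. The window head height is 2601 mm.

A wall with a rectangular opening subtracted — a window. Sill at z = 1587, opening 1014 mm tall, so the head is at 1587 + 1014 = 2601 mm.


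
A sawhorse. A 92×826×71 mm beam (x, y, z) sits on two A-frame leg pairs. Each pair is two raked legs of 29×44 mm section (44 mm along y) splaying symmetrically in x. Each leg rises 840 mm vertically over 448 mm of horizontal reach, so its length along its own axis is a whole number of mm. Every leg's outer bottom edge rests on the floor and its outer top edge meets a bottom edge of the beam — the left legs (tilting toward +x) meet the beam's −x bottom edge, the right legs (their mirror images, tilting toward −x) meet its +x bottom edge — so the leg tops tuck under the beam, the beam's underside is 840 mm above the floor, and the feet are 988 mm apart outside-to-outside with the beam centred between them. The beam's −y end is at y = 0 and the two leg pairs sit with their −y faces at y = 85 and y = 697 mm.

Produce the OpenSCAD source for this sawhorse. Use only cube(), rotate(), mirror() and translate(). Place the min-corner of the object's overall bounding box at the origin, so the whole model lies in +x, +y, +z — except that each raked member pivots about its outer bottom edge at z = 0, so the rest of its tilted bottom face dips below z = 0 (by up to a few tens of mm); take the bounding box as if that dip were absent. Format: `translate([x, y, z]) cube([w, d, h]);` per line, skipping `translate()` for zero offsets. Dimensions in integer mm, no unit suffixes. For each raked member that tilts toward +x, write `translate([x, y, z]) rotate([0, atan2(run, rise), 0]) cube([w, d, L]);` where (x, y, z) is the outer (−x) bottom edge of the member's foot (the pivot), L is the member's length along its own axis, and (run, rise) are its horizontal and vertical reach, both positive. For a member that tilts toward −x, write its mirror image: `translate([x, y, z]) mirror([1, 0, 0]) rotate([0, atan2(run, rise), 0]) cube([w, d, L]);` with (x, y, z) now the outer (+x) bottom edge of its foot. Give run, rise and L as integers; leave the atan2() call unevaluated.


translate([448, 0, 840]) cube([92, 826, 71]);
translate([0, 85, 0]) rotate([0, atan2(448, 840), 0]) cube([29, 44, 952]);
translate([988, 85, 0]) mirror([1, 0, 0]) rotate([0, atan2(448, 840), 0]) cube([29, 44, 952]);
translate([0, 697, 0]) rotate([0, atan2(448, 840), 0]) cube([29, 44, 952]);
translate([988, 697, 0]) mirror([1, 0, 0]) rotate([0, atan2(448, 840), 0]) cube([29, 44, 952]);


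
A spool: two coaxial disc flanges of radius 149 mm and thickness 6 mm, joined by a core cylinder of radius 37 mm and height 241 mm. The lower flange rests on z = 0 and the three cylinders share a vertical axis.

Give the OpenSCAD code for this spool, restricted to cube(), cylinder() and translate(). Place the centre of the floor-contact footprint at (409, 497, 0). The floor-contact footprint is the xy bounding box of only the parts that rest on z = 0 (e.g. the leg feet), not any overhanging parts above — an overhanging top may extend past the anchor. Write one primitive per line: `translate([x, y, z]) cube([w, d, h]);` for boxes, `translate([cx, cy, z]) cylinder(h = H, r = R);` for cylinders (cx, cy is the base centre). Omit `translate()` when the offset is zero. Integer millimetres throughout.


translate([409, 497, 0]) cylinder(h = 6, r = 149);
translate([409, 497, 6]) cylinder(h = 241, r = 37);
translate([409, 497, 247]) cylinder(h = 6, r = 149);


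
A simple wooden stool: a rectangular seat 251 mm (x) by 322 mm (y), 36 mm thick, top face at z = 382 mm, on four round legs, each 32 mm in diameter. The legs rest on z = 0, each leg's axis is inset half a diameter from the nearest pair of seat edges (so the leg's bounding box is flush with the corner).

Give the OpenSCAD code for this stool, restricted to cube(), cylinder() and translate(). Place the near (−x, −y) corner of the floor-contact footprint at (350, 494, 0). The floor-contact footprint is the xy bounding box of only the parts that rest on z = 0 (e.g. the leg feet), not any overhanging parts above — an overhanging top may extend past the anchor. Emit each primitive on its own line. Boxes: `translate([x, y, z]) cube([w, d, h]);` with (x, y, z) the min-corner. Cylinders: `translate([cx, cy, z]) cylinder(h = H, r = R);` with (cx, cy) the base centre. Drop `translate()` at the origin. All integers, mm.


// leg_h = 382 - 36 = 346
translate([350, 494, 346]) cube([251, 322, 36]);
translate([366, 510, 0]) cylinder(h = 346, r = 16);
translate([585, 510, 0]) cylinder(h = 346, r = 16);
translate([366, 800, 0]) cylinder(h = 346, r = 16);
translate([585, 800, 0]) cylinder(h = 346, r = 16);


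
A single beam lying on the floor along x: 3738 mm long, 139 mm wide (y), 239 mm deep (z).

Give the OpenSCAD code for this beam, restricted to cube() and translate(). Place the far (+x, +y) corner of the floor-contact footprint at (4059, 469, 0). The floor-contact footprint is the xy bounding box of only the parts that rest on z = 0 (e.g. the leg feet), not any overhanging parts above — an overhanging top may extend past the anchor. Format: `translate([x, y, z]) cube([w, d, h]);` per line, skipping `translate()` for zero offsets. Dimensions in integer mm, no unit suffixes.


translate([321, 330, 0]) cube([3738, 139, 239]);


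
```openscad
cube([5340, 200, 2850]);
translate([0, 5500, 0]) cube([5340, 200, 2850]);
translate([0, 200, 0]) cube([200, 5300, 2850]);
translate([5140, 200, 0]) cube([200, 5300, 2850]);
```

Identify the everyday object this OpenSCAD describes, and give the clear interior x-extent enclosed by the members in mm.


A house (or room) frame. The interior width is 4940 mm.

Four 2850 mm walls enclosing a rectangle with no floor or roof — a room or house frame. Outside width is 5340 mm and wall thickness is 200 mm, so the interior width is 5340 − 2 × 200 = 4940 mm.


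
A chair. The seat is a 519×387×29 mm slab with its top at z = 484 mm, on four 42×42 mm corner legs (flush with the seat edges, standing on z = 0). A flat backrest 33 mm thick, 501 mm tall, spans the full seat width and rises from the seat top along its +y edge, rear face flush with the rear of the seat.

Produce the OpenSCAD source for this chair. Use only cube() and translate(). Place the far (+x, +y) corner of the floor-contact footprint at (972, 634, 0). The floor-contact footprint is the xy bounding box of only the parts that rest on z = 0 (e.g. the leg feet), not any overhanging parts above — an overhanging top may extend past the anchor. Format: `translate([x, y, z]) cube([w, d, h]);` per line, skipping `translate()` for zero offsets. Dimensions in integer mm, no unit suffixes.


translate([453, 247, 455]) cube([519, 387, 29]);
translate([453, 247, 0]) cube([42, 42, 455]);
translate([930, 247, 0]) cube([42, 42, 455]);
translate([453, 592, 0]) cube([42, 42, 455]);
translate([930, 592, 0]) cube([42, 42, 455]);
translate([453, 601, 484]) cube([519, 33, 501]);


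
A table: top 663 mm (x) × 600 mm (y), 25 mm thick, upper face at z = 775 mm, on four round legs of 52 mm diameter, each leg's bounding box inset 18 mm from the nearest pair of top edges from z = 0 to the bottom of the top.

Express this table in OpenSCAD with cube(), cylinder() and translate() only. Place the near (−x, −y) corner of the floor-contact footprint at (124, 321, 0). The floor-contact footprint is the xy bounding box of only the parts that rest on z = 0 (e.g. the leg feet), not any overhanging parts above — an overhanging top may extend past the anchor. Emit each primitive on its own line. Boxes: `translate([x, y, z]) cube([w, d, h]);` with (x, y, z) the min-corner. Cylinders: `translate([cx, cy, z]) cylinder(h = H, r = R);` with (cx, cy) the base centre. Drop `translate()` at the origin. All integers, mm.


translate([106, 303, 750]) cube([663, 600, 25]);
translate([150, 347, 0]) cylinder(h = 750, r = 26);
translate([725, 347, 0]) cylinder(h = 750, r = 26);
translate([150, 859, 0]) cylinder(h = 750, r = 26);
translate([725, 859, 0]) cylinder(h = 750, r = 26);


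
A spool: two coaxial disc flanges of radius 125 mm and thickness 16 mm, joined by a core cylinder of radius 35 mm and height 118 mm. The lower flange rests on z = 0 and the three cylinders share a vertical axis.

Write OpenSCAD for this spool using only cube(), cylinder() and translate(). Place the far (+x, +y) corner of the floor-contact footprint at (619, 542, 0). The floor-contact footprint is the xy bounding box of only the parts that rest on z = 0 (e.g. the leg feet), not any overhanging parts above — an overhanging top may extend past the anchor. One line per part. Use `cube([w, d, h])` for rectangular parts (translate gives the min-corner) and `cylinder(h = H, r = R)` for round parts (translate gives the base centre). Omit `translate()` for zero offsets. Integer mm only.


translate([494, 417, 0]) cylinder(h = 16, r = 125);
translate([494, 417, 16]) cylinder(h = 118, r = 35);
translate([494, 417, 134]) cylinder(h = 16, r = 125);


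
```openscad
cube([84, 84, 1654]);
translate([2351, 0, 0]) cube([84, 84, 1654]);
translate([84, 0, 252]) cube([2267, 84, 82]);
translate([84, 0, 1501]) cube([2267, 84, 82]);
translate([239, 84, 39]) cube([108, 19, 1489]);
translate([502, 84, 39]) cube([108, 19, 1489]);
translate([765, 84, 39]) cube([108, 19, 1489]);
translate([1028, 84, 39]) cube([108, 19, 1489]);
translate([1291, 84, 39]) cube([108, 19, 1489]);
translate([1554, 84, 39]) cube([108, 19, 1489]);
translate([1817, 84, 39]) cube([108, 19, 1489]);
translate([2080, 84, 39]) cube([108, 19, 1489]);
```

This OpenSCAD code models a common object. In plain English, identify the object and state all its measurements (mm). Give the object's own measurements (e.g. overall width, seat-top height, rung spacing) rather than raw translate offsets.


A fence section. Two 84×84 mm posts, 1654 mm tall, stand on the floor with a clear span of 2267 mm between their inner faces. Two horizontal rails of 84×82 mm section span the gap between the posts with their undersides at z = 252 mm and z = 1501 mm, flush with the posts' −y face. 8 pickets, each 108 mm wide, 19 mm thick and 1489 mm tall, are fixed to the +y face of the rails with their bottoms at z = 39 mm, spaced across the span with a 155 mm gap after the −x post and between neighbouring pickets, with 163 mm left before the +x post.


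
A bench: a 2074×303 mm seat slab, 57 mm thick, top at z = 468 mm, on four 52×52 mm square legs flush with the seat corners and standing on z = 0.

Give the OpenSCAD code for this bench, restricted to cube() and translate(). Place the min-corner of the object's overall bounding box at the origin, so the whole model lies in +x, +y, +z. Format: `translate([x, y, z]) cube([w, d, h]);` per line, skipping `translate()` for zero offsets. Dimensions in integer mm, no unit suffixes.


translate([0, 0, 411]) cube([2074, 303, 57]);
cube([52, 52, 411]);
translate([0, 251, 0]) cube([52, 52, 411]);
translate([2022, 0, 0]) cube([52, 52, 411]);
translate([2022, 251, 0]) cube([52, 52, 411]);


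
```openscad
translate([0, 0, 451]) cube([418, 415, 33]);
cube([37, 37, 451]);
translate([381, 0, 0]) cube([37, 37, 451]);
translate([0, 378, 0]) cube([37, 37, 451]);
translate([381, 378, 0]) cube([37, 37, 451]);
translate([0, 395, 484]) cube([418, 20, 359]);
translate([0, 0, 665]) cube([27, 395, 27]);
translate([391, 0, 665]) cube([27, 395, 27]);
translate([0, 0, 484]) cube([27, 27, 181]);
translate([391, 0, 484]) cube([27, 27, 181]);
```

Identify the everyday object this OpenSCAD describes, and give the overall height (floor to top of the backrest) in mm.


A chair. The overall height is 843 mm.

A slab on four corner posts with a tall panel at the back — a chair. The seat slab sits at z = 451 with thickness 33, and the 359 mm backrest starts at the seat top, so the overall height is 451 + 33 + 359 = 843 mm.


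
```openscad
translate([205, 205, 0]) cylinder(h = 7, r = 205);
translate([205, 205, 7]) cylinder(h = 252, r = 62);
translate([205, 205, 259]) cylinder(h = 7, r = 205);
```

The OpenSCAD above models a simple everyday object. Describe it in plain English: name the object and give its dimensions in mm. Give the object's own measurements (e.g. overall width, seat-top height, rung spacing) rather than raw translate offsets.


A spool: two coaxial disc flanges of radius 205 mm and thickness 7 mm, joined by a core cylinder of radius 62 mm and height 252 mm. The lower flange rests on z = 0 and the three cylinders share a vertical axis.


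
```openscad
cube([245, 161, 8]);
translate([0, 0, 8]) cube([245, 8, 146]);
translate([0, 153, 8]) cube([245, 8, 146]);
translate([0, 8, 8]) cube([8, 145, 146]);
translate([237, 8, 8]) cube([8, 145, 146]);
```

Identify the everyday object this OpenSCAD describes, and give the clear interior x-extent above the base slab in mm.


An open box. The internal width is 229 mm.

A 245×161 base slab with four walls standing on it — an open box. The base is 245 mm wide and the walls are 8 mm thick, so the internal width is 245 − 2 × 8 = 229 mm.


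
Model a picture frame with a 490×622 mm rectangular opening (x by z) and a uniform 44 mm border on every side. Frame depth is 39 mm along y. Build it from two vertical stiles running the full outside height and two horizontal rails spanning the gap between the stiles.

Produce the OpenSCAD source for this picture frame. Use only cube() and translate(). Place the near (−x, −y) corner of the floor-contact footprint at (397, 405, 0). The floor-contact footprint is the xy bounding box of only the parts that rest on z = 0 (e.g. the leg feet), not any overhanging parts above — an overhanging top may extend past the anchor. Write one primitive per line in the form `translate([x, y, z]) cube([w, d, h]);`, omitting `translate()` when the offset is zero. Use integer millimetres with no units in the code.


translate([397, 405, 0]) cube([44, 39, 710]);
translate([931, 405, 0]) cube([44, 39, 710]);
translate([441, 405, 0]) cube([490, 39, 44]);
translate([441, 405, 666]) cube([490, 39, 44]);


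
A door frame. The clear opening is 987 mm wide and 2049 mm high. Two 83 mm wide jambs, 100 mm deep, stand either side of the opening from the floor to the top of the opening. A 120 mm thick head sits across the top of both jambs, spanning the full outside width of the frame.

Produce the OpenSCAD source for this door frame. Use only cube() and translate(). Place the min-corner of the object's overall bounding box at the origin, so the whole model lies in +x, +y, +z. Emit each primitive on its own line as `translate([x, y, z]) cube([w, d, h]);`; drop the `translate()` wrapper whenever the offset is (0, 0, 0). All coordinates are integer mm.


cube([83, 100, 2049]);
translate([1070, 0, 0]) cube([83, 100, 2049]);
translate([0, 0, 2049]) cube([1153, 100, 120]);


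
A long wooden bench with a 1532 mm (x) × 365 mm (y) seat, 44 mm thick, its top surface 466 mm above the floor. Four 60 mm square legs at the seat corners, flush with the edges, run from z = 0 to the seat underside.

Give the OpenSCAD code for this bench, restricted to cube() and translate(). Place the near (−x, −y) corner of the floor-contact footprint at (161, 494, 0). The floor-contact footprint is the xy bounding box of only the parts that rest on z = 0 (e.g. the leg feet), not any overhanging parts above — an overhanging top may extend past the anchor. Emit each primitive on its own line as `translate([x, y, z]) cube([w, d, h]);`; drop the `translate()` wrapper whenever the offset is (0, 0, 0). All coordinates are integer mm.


translate([161, 494, 422]) cube([1532, 365, 44]);
translate([161, 494, 0]) cube([60, 60, 422]);
translate([161, 799, 0]) cube([60, 60, 422]);
translate([1633, 494, 0]) cube([60, 60, 422]);
translate([1633, 799, 0]) cube([60, 60, 422]);


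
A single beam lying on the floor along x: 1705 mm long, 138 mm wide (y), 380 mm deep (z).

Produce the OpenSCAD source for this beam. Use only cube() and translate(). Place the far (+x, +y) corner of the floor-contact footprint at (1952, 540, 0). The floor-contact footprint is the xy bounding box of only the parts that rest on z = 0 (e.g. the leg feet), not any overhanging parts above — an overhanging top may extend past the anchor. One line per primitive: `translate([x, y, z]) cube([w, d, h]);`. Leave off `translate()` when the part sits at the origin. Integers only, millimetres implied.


translate([247, 402, 0]) cube([1705, 138, 380]);


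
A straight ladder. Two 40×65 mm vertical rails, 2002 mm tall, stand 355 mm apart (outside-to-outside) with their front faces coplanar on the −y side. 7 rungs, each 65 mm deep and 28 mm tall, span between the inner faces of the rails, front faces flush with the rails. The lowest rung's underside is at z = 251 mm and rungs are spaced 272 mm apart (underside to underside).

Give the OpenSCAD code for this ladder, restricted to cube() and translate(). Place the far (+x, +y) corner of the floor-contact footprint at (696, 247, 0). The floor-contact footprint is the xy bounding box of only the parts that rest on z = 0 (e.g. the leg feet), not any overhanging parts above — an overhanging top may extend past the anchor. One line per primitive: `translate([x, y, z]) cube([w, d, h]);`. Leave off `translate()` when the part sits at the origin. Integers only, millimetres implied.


translate([341, 182, 0]) cube([40, 65, 2002]);
translate([656, 182, 0]) cube([40, 65, 2002]);
translate([381, 182, 251]) cube([275, 65, 28]);
translate([381, 182, 523]) cube([275, 65, 28]);
translate([381, 182, 795]) cube([275, 65, 28]);
translate([381, 182, 1067]) cube([275, 65, 28]);
translate([381, 182, 1339]) cube([275, 65, 28]);
translate([381, 182, 1611]) cube([275, 65, 28]);
translate([381, 182, 1883]) cube([275, 65, 28]);


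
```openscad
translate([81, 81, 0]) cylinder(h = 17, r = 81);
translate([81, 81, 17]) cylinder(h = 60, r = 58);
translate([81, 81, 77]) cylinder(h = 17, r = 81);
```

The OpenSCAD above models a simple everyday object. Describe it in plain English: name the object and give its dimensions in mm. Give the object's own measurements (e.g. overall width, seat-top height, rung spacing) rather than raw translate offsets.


A spool: two coaxial disc flanges of radius 81 mm and thickness 17 mm, joined by a core cylinder of radius 58 mm and height 60 mm. The lower flange rests on z = 0 and the three cylinders share a vertical axis.


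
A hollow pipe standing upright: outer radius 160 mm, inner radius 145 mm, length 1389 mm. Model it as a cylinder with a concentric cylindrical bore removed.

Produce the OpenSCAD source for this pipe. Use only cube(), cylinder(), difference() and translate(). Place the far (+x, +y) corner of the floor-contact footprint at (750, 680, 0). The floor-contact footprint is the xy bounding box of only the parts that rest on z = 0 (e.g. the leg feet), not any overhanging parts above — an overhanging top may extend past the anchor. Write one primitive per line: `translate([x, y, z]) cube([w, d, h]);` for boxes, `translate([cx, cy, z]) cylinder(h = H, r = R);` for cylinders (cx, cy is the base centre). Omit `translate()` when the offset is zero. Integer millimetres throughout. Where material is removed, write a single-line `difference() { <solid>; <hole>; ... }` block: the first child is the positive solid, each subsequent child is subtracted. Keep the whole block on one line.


difference() { translate([590, 520, 0]) cylinder(h = 1389, r = 160); translate([590, 520, 0]) cylinder(h = 1389, r = 145); }
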